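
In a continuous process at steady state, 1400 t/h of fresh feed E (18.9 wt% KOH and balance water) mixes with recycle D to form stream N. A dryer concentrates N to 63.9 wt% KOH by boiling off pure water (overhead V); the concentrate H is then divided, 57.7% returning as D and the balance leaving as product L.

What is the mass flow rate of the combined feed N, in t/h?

1965 t/h

Overall KOH balance (none leaves overhead): KOH in fresh feed = KOH in product, i.e. 1400×0.189 = (1−0.577)·H·0.639.
H = 264.6/(0.639×0.423) = 978.92 t/h.
Recycle D = 0.577×978.92 = 564.84 t/h.
Combined feed N = 1400 + 564.84 = 1964.8 t/h.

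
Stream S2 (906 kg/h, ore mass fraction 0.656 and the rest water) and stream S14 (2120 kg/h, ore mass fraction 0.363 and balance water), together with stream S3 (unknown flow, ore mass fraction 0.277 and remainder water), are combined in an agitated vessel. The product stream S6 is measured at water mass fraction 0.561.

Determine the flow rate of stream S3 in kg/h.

Let S3 be the unknown flow. Total out = 3026 + S3.
water balance: 1662.1 + 0.723·S3 = 0.561·(3026 + S3)
(0.723 − 0.561)·S3 = 0.561×3026 − 1662.1 = 35.482
S3 = 35.482 / 0.162 = 219.02 kg/h

219 kg/h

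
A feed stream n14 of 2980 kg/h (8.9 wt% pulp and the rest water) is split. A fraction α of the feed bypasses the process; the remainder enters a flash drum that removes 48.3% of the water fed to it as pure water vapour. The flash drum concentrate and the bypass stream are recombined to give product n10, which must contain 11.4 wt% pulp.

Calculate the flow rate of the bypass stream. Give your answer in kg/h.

1495 kg/h

All 2980×0.089 = 265.22 kg/h of pulp reaches n10, so n10 = 265.22/0.114 = 2326.5 kg/h and vapour = 653.51 kg/h.
The evaporator receives (1−α)·2980 of feed at 0.911 water and removes 0.483 of that water:
0.483×0.911×(1−α)×2980 = 653.51
(1−α) = 653.51/1311.2 = 0.4984;  α = 0.5016.
Bypass flow = 0.5016×2980 = 1494.8 kg/h.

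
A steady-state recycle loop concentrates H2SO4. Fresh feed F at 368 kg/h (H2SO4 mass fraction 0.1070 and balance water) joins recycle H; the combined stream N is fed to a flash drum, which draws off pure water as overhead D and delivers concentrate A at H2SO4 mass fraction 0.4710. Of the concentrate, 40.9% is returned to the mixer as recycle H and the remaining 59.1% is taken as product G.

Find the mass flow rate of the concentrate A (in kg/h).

141.5 kg/h

Overall H2SO4 balance (none leaves overhead): H2SO4 in fresh feed = H2SO4 in product, i.e. 368×0.107 = (1−0.409)·A·0.471.
A = 39.376/(0.471×0.591) = 141.46 kg/h.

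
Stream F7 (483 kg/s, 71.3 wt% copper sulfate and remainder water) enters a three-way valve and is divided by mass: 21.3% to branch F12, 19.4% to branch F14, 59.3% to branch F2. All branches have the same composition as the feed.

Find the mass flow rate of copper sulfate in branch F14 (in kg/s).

66.81 kg/s

Branch F14 total = 0.194×483 = 93.702 kg/s.
copper sulfate in F14 = 0.713×93.702 = 66.81 kg/s.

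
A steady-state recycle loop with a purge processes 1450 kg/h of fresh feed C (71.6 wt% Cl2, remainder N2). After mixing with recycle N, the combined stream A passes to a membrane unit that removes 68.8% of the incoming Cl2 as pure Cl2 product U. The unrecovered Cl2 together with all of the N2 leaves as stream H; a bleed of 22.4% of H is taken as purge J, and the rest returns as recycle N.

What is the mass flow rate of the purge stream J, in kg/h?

N2 enters only via C and leaves only via the purge: 1450×0.284 = 0.224×(N2 in H), and the membrane unit passes all N2, so N2 in A = N2 in H = 1838.4 kg/h.
Cl2 in A: m_A = 1450×0.716 + (1−0.224)·(1−0.688)·m_A, so m_A = 1038.2/0.7579 = 1369.9 kg/h.
H = (1−0.688)×1369.9 + 1838.4 = 2265.8 kg/h.
Purge J = 0.224×2265.8 = 507.54 kg/h.

507.5 kg/h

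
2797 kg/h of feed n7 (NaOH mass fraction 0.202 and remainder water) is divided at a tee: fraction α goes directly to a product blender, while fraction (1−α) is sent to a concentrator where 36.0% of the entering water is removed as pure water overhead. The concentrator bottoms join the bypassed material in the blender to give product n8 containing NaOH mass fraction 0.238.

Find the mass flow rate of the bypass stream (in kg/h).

All 2797×0.202 = 564.99 kg/h of NaOH reaches n8, so n8 = 564.99/0.238 = 2373.9 kg/h and vapour = 423.08 kg/h.
The evaporator receives (1−α)·2797 of feed at 0.798 water and removes 0.360 of that water:
0.360×0.798×(1−α)×2797 = 423.08
(1−α) = 423.08/803.52 = 0.5265;  α = 0.4735.
Bypass flow = 0.4735×2797 = 1324.3 kg/h.

1324 kg/h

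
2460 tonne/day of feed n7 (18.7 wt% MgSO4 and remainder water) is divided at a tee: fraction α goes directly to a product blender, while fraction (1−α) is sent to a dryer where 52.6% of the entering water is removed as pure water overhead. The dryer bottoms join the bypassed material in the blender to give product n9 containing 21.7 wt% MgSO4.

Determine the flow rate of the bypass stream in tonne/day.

1665 tonne/day

All 2460×0.187 = 460.02 tonne/day of MgSO4 reaches n9, so n9 = 460.02/0.217 = 2119.9 tonne/day and vapour = 340.09 tonne/day.
The evaporator receives (1−α)·2460 of feed at 0.813 water and removes 0.526 of that water:
0.526×0.813×(1−α)×2460 = 340.09
(1−α) = 340.09/1052 = 0.3233;  α = 0.6767.
Bypass flow = 0.6767×2460 = 1664.7 tonne/day.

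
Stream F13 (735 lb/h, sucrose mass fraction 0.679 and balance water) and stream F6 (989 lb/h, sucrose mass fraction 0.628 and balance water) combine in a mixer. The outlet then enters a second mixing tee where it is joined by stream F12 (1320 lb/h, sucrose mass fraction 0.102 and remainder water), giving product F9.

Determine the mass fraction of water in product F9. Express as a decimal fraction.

Overall, product flow = 3044 lb/h.
water in = 735×0.321 + 989×0.372 + 1320×0.898 = 1789.2 lb/h.
water fraction in F9 = 0.588.

0.588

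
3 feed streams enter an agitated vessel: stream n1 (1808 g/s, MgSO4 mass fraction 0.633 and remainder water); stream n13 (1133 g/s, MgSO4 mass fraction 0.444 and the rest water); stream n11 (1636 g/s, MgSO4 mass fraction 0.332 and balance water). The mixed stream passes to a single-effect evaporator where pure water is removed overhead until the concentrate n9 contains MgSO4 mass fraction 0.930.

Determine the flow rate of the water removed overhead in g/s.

MgSO4 entering = 1808×0.633 + 1133×0.444 + 1636×0.332 = 2190.7 g/s.
All MgSO4 reports to n9, so n9 = 2190.7/0.930 = 2355.6 g/s.
Total feed = 4577 g/s; overhead = 4577 − 2355.6 = 2221.4 g/s.

2221 g/s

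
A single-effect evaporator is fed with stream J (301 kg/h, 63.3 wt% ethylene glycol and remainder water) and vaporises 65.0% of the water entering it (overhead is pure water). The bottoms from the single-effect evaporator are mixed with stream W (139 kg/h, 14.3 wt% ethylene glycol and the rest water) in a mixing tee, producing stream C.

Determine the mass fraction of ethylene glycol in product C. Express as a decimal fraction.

0.5715

Vapour removed = 0.650×0.367×301 = 71.804 kg/h; concentrate = 229.2 kg/h.
ethylene glycol reaching the mixer = 190.53 (from concentrate) + 139×0.143 = 210.41 kg/h.
Product flow = 229.2 + 139 = 368.2 kg/h; ethylene glycol fraction = 0.5715.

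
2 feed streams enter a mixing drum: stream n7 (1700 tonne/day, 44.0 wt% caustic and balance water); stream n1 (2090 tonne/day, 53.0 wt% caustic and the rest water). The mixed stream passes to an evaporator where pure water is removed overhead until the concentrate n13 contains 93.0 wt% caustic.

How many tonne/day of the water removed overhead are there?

1795 tonne/day

caustic entering = 1700×0.440 + 2090×0.530 = 1855.7 tonne/day.
All caustic reports to n13, so n13 = 1855.7/0.930 = 1995.4 tonne/day.
Total feed = 3790 tonne/day; overhead = 3790 − 1995.4 = 1794.6 tonne/day.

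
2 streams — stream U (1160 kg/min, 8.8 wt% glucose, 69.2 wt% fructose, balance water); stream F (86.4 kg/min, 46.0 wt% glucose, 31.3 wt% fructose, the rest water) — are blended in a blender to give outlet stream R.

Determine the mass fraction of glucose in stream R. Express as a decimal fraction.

Total flow out = 1160 + 86.4 = 1246.4 kg/min.
glucose in = 1160×0.088 + 86.4×0.460 = 141.82 kg/min.
glucose mass fraction in R = 141.82/1246.4 = 0.1138.

0.1138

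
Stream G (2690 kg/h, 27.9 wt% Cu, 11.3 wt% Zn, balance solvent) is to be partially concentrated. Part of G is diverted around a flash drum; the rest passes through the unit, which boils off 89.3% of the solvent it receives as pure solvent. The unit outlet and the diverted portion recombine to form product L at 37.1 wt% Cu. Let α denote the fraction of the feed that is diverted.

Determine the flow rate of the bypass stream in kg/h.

1461 kg/h

All 2690×0.279 = 750.51 kg/h of Cu reaches L, so L = 750.51/0.371 = 2022.9 kg/h and vapour = 667.06 kg/h.
The evaporator receives (1−α)·2690 of feed at 0.608 solvent and removes 0.893 of that solvent:
0.893×0.608×(1−α)×2690 = 667.06
(1−α) = 667.06/1460.5 = 0.4567;  α = 0.5433.
Bypass flow = 0.5433×2690 = 1461.4 kg/h.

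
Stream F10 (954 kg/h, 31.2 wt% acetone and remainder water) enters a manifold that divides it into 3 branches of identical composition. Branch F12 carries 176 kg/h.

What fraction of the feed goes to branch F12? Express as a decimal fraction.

0.184

Fraction to F12 = 176/954 = 0.1845.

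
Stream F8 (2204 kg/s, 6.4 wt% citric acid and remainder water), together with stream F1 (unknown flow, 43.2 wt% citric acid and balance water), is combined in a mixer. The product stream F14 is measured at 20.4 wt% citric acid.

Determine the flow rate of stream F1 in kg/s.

Let F1 be the unknown flow. Total out = 2204 + F1.
citric acid balance: 141.06 + 0.432·F1 = 0.204·(2204 + F1)
(0.432 − 0.204)·F1 = 0.204×2204 − 141.06 = 308.56
F1 = 308.56 / 0.228 = 1353.3 kg/s

1353 kg/s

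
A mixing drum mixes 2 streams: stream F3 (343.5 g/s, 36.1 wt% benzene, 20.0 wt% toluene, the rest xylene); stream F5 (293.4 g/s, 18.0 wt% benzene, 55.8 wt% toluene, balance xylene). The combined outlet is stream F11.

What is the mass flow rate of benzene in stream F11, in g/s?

benzene out = benzene in = 343.5×0.361 + 293.4×0.180 = 176.82 g/s.

176.8 g/s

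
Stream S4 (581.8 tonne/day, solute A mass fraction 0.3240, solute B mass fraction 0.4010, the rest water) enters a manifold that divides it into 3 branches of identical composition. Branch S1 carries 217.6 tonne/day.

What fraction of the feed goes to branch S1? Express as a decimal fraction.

0.374

Fraction to S1 = 217.6/581.8 = 0.3740.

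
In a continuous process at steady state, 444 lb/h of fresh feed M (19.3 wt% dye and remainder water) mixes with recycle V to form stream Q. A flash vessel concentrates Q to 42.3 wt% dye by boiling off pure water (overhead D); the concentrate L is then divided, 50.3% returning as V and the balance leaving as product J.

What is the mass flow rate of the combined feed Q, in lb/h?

649 lb/h

Overall dye balance (none leaves overhead): dye in fresh feed = dye in product, i.e. 444×0.193 = (1−0.503)·L·0.423.
L = 85.692/(0.423×0.497) = 407.61 lb/h.
Recycle V = 0.503×407.61 = 205.03 lb/h.
Combined feed Q = 444 + 205.03 = 649.03 lb/h.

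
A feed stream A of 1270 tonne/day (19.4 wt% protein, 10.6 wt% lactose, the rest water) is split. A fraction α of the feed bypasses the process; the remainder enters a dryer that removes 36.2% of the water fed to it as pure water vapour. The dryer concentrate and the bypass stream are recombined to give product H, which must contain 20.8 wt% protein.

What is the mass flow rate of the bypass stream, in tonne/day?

All 1270×0.194 = 246.38 tonne/day of protein reaches H, so H = 246.38/0.208 = 1184.5 tonne/day and vapour = 85.481 tonne/day.
The evaporator receives (1−α)·1270 of feed at 0.700 water and removes 0.362 of that water:
0.362×0.700×(1−α)×1270 = 85.481
(1−α) = 85.481/321.82 = 0.2656;  α = 0.7344.
Bypass flow = 0.7344×1270 = 932.66 tonne/day.

932.7 tonne/day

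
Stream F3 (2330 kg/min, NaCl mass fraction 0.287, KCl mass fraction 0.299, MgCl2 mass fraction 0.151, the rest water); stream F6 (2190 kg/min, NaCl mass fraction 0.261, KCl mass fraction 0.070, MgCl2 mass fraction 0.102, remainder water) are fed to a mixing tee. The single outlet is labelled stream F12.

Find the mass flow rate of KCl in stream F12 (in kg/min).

850 kg/min

KCl out = KCl in = 2330×0.299 + 2190×0.070 = 849.97 kg/min.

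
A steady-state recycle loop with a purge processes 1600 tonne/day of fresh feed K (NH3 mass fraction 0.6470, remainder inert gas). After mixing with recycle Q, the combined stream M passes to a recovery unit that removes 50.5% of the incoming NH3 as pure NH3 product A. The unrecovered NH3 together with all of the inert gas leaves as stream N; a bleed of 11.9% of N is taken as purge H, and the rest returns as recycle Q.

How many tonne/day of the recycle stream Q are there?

4982 tonne/day

inert gas enters only via K and leaves only via the purge: 1600×0.353 = 0.119×(inert gas in N), and the recovery unit passes all inert gas, so inert gas in M = inert gas in N = 4746.2 tonne/day.
NH3 in M: m_A = 1600×0.647 + (1−0.119)·(1−0.505)·m_A, so m_A = 1035.2/0.5639 = 1835.8 tonne/day.
N = (1−0.505)×1835.8 + 4746.2 = 5654.9 tonne/day.
Recycle Q = (1−0.119)×5654.9 = 4982 tonne/day.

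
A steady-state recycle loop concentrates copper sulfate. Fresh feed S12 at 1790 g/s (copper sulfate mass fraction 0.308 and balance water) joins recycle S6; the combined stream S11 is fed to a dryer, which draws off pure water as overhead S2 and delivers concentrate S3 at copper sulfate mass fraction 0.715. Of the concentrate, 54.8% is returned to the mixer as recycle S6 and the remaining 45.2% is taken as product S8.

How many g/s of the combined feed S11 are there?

Overall copper sulfate balance (none leaves overhead): copper sulfate in fresh feed = copper sulfate in product, i.e. 1790×0.308 = (1−0.548)·S3·0.715.
S3 = 551.32/(0.715×0.452) = 1705.9 g/s.
Recycle S6 = 0.548×1705.9 = 934.85 g/s.
Combined feed S11 = 1790 + 934.85 = 2724.8 g/s.

2725 g/s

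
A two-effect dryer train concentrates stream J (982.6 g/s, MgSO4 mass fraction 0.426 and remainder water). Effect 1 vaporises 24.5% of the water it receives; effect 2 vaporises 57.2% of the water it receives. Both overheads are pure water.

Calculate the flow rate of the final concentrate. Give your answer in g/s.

600.8 g/s

water in feed = 982.6×0.574 = 564.01 g/s.
After stage 1: water left = (1−0.245)×564.01 = 425.83; stream total = 844.42 g/s.
After stage 2: water left = (1−0.572)×425.83 = 182.25; final concentrate = 600.84 g/s.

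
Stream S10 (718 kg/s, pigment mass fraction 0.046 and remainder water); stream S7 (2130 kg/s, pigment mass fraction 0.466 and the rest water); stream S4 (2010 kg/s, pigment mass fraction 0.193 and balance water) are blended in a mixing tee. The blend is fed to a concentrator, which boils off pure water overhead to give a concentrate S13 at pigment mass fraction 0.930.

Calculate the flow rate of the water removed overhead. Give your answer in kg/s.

pigment entering = 718×0.046 + 2130×0.466 + 2010×0.193 = 1413.5 kg/s.
All pigment reports to S13, so S13 = 1413.5/0.930 = 1519.9 kg/s.
Total feed = 4858 kg/s; overhead = 4858 − 1519.9 = 3338.1 kg/s.

3338 kg/s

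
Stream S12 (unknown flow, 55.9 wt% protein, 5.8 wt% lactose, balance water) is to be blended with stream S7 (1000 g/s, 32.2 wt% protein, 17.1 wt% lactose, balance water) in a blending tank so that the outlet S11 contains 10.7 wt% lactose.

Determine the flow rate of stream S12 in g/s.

1306 g/s

Let S12 be the unknown flow. Total out = 1000 + S12.
lactose balance: 171 + 0.058·S12 = 0.107·(1000 + S12)
(0.058 − 0.107)·S12 = 0.107×1000 − 171 = -64
S12 = -64 / -0.049 = 1306.1 g/s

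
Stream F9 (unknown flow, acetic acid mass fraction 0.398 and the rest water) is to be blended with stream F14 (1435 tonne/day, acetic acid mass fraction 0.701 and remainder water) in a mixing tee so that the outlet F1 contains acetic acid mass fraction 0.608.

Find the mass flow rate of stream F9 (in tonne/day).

635.5 tonne/day

Let F9 be the unknown flow. Total out = 1435 + F9.
acetic acid balance: 1005.9 + 0.398·F9 = 0.608·(1435 + F9)
(0.398 − 0.608)·F9 = 0.608×1435 − 1005.9 = -133.45
F9 = -133.45 / -0.210 = 635.5 tonne/day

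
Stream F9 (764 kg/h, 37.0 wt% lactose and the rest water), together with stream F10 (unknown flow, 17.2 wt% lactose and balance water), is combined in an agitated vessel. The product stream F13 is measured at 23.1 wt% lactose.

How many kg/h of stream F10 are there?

Let F10 be the unknown flow. Total out = 764 + F10.
lactose balance: 282.68 + 0.172·F10 = 0.231·(764 + F10)
(0.172 − 0.231)·F10 = 0.231×764 − 282.68 = -106.2
F10 = -106.2 / -0.059 = 1799.9 kg/h

1800 kg/h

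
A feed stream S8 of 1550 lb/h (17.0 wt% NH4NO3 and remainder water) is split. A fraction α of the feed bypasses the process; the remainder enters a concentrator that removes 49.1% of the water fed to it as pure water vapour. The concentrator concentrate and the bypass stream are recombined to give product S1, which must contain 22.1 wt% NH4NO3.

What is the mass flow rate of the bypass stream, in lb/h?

672.3 lb/h

All 1550×0.170 = 263.5 lb/h of NH4NO3 reaches S1, so S1 = 263.5/0.221 = 1192.3 lb/h and vapour = 357.69 lb/h.
The evaporator receives (1−α)·1550 of feed at 0.830 water and removes 0.491 of that water:
0.491×0.830×(1−α)×1550 = 357.69
(1−α) = 357.69/631.67 = 0.5663;  α = 0.4337.
Bypass flow = 0.4337×1550 = 672.29 lb/h.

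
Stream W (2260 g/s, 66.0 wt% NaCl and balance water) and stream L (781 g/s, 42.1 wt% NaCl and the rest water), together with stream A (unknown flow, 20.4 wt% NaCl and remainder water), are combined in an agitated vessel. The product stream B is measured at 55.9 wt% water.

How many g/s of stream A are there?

Let A be the unknown flow. Total out = 3041 + A.
water balance: 1220.6 + 0.796·A = 0.559·(3041 + A)
(0.796 − 0.559)·A = 0.559×3041 − 1220.6 = 479.32
A = 479.32 / 0.237 = 2022.4 g/s

2022 g/s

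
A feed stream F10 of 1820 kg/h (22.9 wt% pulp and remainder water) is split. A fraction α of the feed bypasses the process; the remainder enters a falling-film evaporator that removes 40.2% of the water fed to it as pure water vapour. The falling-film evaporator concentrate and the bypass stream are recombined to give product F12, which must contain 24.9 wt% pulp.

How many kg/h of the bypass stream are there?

1348 kg/h

All 1820×0.229 = 416.78 kg/h of pulp reaches F12, so F12 = 416.78/0.249 = 1673.8 kg/h and vapour = 146.18 kg/h.
The evaporator receives (1−α)·1820 of feed at 0.771 water and removes 0.402 of that water:
0.402×0.771×(1−α)×1820 = 146.18
(1−α) = 146.18/564.09 = 0.2591;  α = 0.7409.
Bypass flow = 0.7409×1820 = 1348.3 kg/h.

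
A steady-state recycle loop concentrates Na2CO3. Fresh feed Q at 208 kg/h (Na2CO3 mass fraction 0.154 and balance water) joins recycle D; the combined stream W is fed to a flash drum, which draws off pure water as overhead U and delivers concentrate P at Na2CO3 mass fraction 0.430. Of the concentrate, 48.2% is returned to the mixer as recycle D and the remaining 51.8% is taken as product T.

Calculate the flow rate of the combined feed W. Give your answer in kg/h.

Overall Na2CO3 balance (none leaves overhead): Na2CO3 in fresh feed = Na2CO3 in product, i.e. 208×0.154 = (1−0.482)·P·0.430.
P = 32.032/(0.430×0.518) = 143.81 kg/h.
Recycle D = 0.482×143.81 = 69.316 kg/h.
Combined feed W = 208 + 69.316 = 277.32 kg/h.

277.3 kg/h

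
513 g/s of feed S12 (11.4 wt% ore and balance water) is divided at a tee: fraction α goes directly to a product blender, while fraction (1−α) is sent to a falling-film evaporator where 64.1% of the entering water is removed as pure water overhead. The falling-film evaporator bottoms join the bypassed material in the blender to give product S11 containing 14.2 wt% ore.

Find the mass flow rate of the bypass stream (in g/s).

All 513×0.114 = 58.482 g/s of ore reaches S11, so S11 = 58.482/0.142 = 411.85 g/s and vapour = 101.15 g/s.
The evaporator receives (1−α)·513 of feed at 0.886 water and removes 0.641 of that water:
0.641×0.886×(1−α)×513 = 101.15
(1−α) = 101.15/291.35 = 0.3472;  α = 0.6528.
Bypass flow = 0.6528×513 = 334.89 g/s.

334.9 g/s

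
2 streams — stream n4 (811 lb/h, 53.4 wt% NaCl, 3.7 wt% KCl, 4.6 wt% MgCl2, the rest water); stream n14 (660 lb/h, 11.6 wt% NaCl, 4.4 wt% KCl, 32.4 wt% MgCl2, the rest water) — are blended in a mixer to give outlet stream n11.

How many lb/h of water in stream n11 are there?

water out = water in = 811×0.383 + 660×0.516 = 651.17 lb/h.

651.2 lb/h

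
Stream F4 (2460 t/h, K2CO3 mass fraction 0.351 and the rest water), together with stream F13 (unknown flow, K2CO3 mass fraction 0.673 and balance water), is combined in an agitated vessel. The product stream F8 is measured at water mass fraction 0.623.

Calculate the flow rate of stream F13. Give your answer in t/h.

216.1 t/h

Let F13 be the unknown flow. Total out = 2460 + F13.
water balance: 1596.5 + 0.327·F13 = 0.623·(2460 + F13)
(0.327 − 0.623)·F13 = 0.623×2460 − 1596.5 = -63.96
F13 = -63.96 / -0.296 = 216.08 t/h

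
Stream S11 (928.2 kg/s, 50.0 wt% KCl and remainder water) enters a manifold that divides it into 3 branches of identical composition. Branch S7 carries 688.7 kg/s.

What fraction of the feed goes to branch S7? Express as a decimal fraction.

0.742

Fraction to S7 = 688.7/928.2 = 0.7420.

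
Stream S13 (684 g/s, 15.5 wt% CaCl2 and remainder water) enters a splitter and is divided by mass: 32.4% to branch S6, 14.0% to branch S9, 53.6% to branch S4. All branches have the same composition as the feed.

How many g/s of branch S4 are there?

Branch S4 flow = 0.536×684 = 366.62 g/s.

366.6 g/s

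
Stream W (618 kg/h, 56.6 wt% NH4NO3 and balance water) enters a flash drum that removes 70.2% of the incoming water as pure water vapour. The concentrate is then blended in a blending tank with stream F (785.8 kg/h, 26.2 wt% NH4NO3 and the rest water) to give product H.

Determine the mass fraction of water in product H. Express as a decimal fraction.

Vapour removed = 0.702×0.434×618 = 188.28 kg/h; concentrate = 429.72 kg/h.
water reaching the mixer = 79.927 (from concentrate) + 785.8×0.738 = 659.85 kg/h.
Product flow = 429.72 + 785.8 = 1215.5 kg/h; water fraction = 0.543.

0.543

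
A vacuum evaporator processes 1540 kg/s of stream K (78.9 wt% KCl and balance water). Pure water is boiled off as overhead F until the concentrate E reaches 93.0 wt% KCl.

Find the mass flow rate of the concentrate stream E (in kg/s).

1307 kg/s

KCl is conserved: 1540×0.789 = 1215.1 kg/s all reports to the concentrate.
Concentrate = 1215.1/(target fraction) = 1306.5 kg/s.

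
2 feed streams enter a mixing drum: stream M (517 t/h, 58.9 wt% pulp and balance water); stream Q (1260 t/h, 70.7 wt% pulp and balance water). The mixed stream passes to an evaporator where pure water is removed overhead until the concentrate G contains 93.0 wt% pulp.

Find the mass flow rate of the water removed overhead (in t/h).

pulp entering = 517×0.589 + 1260×0.707 = 1195.3 t/h.
All pulp reports to G, so G = 1195.3/0.930 = 1285.3 t/h.
Total feed = 1777 t/h; overhead = 1777 − 1285.3 = 491.7 t/h.

491.7 t/h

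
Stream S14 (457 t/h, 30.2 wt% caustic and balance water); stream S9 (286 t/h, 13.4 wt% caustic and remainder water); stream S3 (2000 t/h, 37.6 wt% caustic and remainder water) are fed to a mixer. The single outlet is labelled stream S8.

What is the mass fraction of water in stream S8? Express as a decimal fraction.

Total flow out = 457 + 286 + 2000 = 2743 t/h.
water in = 457×0.698 + 286×0.866 + 2000×0.624 = 1814.7 t/h.
water mass fraction in S8 = 1814.7/2743 = 0.6616.

0.6616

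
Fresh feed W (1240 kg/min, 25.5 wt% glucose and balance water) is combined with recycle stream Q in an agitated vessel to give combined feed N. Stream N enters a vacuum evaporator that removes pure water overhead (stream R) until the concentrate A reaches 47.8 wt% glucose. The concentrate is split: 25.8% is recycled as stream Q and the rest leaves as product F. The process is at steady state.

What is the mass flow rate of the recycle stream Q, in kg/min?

Overall glucose balance (none leaves overhead): glucose in fresh feed = glucose in product, i.e. 1240×0.255 = (1−0.258)·A·0.478.
A = 316.2/(0.478×0.742) = 891.52 kg/min.
Recycle Q = 0.258×891.52 = 230.01 kg/min.

230 kg/min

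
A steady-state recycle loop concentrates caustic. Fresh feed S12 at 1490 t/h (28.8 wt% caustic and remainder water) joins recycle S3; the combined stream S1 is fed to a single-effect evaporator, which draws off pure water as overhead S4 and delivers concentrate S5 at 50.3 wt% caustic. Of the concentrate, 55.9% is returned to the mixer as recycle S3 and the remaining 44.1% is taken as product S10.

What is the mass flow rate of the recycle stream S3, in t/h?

Overall caustic balance (none leaves overhead): caustic in fresh feed = caustic in product, i.e. 1490×0.288 = (1−0.559)·S5·0.503.
S5 = 429.12/(0.503×0.441) = 1934.5 t/h.
Recycle S3 = 0.559×1934.5 = 1081.4 t/h.

1081 t/h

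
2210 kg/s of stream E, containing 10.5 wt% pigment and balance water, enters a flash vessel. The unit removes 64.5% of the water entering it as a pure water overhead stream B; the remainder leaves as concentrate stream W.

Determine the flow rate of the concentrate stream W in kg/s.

934.2 kg/s

water entering = 2210×0.895 = 1978 kg/s; overhead removed = 0.645×1978 = 1275.8 kg/s.
Concentrate = 2210 − 1275.8 = 934.22 kg/s.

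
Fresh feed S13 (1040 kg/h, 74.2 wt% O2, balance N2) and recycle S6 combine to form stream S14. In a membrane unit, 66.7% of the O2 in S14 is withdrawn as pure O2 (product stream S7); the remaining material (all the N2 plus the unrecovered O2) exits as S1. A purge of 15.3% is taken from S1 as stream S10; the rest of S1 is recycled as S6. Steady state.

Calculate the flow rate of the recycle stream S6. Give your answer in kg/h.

N2 enters only via S13 and leaves only via the purge: 1040×0.258 = 0.153×(N2 in S1), and the membrane unit passes all N2, so N2 in S14 = N2 in S1 = 1753.7 kg/h.
O2 in S14: m_A = 1040×0.742 + (1−0.153)·(1−0.667)·m_A, so m_A = 771.68/0.7179 = 1074.8 kg/h.
S1 = (1−0.667)×1074.8 + 1753.7 = 2111.6 kg/h.
Recycle S6 = (1−0.153)×2111.6 = 1788.6 kg/h.

1789 kg/h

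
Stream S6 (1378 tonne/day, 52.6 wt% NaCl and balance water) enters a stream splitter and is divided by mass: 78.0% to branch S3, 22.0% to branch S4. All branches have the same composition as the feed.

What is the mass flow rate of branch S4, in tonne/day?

303.2 tonne/day

Branch S4 flow = 0.220×1378 = 303.16 tonne/day.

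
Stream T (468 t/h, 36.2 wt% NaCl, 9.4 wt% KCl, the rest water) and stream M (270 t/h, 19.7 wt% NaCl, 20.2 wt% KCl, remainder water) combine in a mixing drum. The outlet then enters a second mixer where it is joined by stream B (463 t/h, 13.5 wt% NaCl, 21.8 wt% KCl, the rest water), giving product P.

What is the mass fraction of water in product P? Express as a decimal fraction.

Overall, product flow = 1201 t/h.
water in = 468×0.544 + 270×0.601 + 463×0.647 = 716.42 t/h.
water fraction in P = 0.5965.

0.5965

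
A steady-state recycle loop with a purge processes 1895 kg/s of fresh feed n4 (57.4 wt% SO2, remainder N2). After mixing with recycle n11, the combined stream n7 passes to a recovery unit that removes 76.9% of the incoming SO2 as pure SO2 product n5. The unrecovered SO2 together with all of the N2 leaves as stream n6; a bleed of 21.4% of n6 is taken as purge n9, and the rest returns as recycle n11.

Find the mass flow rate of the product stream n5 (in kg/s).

SO2 in n7: m_A = 1895×0.574 + (1−0.214)·(1−0.769)·m_A, so m_A = 1087.7/0.8184 = 1329 kg/s.
Product n5 = 0.769×1329 = 1022 kg/s.

1022 kg/s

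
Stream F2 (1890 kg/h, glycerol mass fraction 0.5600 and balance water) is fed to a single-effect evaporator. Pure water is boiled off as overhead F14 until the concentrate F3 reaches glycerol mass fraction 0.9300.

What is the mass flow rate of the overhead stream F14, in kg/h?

751.9 kg/h

glycerol is conserved: 1890×0.560 = 1058.4 kg/h all reports to the concentrate.
Concentrate = 1058.4/(target fraction) = 1138.1 kg/h.
Overhead = 1890 − 1138.1 = 751.94 kg/h.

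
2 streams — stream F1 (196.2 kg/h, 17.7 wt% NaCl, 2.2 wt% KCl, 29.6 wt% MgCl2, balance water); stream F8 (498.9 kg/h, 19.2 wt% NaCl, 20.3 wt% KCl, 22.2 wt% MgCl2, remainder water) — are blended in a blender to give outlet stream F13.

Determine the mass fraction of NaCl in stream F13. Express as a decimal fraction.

0.1878

Total flow out = 196.2 + 498.9 = 695.1 kg/h.
NaCl in = 196.2×0.177 + 498.9×0.192 = 130.52 kg/h.
NaCl mass fraction in F13 = 130.52/695.1 = 0.1878.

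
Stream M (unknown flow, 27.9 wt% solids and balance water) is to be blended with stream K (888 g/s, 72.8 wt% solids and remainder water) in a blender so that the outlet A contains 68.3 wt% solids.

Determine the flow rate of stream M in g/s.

Let M be the unknown flow. Total out = 888 + M.
solids balance: 646.46 + 0.279·M = 0.683·(888 + M)
(0.279 − 0.683)·M = 0.683×888 − 646.46 = -39.96
M = -39.96 / -0.404 = 98.911 g/s

98.91 g/s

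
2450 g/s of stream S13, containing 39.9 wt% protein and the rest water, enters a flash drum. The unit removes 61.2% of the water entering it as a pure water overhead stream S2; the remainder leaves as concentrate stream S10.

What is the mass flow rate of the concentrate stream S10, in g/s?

water entering = 2450×0.601 = 1472.5 g/s; overhead removed = 0.612×1472.5 = 901.14 g/s.
Concentrate = 2450 − 901.14 = 1548.9 g/s.

1549 g/s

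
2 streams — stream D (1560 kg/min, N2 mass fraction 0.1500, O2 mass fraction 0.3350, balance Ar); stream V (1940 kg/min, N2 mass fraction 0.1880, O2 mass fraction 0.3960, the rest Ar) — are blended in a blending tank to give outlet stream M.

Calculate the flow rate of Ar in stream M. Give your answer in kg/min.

1610 kg/min

Ar out = Ar in = 1560×0.515 + 1940×0.416 = 1610.4 kg/min.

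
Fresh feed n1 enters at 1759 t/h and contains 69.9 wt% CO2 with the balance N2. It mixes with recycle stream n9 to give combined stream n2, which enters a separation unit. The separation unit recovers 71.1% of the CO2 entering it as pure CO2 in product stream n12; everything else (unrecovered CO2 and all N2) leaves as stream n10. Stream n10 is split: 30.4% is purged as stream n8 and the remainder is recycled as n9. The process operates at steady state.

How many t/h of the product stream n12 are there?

1094 t/h

CO2 in n2: m_A = 1759×0.699 + (1−0.304)·(1−0.711)·m_A, so m_A = 1229.5/0.7989 = 1539.1 t/h.
Product n12 = 0.711×1539.1 = 1094.3 t/h.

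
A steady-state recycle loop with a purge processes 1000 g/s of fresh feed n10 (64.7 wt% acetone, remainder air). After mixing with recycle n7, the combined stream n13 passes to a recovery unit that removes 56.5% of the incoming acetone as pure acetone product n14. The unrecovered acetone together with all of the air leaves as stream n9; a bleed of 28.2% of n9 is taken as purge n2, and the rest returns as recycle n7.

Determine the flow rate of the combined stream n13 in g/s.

2193 g/s

air enters only via n10 and leaves only via the purge: 1000×0.353 = 0.282×(air in n9), and the recovery unit passes all air, so air in n13 = air in n9 = 1251.8 g/s.
acetone in n13: m_A = 1000×0.647 + (1−0.282)·(1−0.565)·m_A, so m_A = 647/0.6877 = 940.86 g/s.
n13 = 940.86 + 1251.8 = 2192.6 g/s.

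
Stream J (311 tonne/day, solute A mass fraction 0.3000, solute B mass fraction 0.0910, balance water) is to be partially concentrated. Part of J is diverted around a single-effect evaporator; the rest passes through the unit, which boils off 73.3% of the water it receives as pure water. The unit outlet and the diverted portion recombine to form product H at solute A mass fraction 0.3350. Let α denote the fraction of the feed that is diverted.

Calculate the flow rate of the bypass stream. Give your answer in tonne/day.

238.2 tonne/day

All 311×0.300 = 93.3 tonne/day of solute A reaches H, so H = 93.3/0.335 = 278.51 tonne/day and vapour = 32.493 tonne/day.
The evaporator receives (1−α)·311 of feed at 0.609 water and removes 0.733 of that water:
0.733×0.609×(1−α)×311 = 32.493
(1−α) = 32.493/138.83 = 0.2340;  α = 0.7660.
Bypass flow = 0.7660×311 = 238.21 tonne/day.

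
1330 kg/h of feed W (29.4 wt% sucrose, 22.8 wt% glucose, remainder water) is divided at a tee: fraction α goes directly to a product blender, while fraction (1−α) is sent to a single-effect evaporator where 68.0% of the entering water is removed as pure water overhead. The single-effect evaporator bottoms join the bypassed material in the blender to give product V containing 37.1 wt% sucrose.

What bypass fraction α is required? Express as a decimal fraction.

All 1330×0.294 = 391.02 kg/h of sucrose reaches V, so V = 391.02/0.371 = 1054 kg/h and vapour = 276.04 kg/h.
The evaporator receives (1−α)·1330 of feed at 0.478 water and removes 0.680 of that water:
0.680×0.478×(1−α)×1330 = 276.04
(1−α) = 276.04/432.3 = 0.6385;  α = 0.3615.

0.361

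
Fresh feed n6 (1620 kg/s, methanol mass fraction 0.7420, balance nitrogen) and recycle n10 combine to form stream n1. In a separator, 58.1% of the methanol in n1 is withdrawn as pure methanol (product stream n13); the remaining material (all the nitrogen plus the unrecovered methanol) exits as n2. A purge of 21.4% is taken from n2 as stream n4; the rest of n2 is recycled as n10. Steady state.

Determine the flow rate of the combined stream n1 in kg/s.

3745 kg/s

nitrogen enters only via n6 and leaves only via the purge: 1620×0.258 = 0.214×(nitrogen in n2), and the separator passes all nitrogen, so nitrogen in n1 = nitrogen in n2 = 1953.1 kg/s.
methanol in n1: m_A = 1620×0.742 + (1−0.214)·(1−0.581)·m_A, so m_A = 1202/0.6707 = 1792.3 kg/s.
n1 = 1792.3 + 1953.1 = 3745.4 kg/s.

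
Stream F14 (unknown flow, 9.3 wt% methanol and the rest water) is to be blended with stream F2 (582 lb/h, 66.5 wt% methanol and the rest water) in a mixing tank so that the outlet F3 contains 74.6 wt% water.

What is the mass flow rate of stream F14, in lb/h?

1486 lb/h

Let F14 be the unknown flow. Total out = 582 + F14.
water balance: 194.97 + 0.907·F14 = 0.746·(582 + F14)
(0.907 − 0.746)·F14 = 0.746×582 − 194.97 = 239.2
F14 = 239.2 / 0.161 = 1485.7 lb/h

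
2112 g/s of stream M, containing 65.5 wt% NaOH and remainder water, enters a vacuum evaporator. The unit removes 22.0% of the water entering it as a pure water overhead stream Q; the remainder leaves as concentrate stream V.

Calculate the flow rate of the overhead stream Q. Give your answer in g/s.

160.3 g/s

water entering = 2112×0.345 = 728.64 g/s; overhead removed = 0.220×728.64 = 160.3 g/s.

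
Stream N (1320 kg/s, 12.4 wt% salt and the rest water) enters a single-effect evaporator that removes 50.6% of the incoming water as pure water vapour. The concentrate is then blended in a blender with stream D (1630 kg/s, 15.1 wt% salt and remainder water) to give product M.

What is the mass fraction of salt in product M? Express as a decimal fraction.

Vapour removed = 0.506×0.876×1320 = 585.1 kg/s; concentrate = 734.9 kg/s.
salt reaching the mixer = 163.68 (from concentrate) + 1630×0.151 = 409.81 kg/s.
Product flow = 734.9 + 1630 = 2364.9 kg/s; salt fraction = 0.173.

0.173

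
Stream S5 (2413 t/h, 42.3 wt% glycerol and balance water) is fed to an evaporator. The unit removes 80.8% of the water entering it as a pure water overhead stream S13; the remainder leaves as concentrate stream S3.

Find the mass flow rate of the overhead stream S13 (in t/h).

water entering = 2413×0.577 = 1392.3 t/h; overhead removed = 0.808×1392.3 = 1125 t/h.

1125 t/h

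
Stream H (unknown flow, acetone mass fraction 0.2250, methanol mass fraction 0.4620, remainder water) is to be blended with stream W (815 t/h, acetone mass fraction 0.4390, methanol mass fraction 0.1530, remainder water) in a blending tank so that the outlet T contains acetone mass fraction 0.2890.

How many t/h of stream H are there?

1910 t/h

Let H be the unknown flow. Total out = 815 + H.
acetone balance: 357.79 + 0.225·H = 0.289·(815 + H)
(0.225 − 0.289)·H = 0.289×815 − 357.79 = -122.25
H = -122.25 / -0.064 = 1910.2 t/h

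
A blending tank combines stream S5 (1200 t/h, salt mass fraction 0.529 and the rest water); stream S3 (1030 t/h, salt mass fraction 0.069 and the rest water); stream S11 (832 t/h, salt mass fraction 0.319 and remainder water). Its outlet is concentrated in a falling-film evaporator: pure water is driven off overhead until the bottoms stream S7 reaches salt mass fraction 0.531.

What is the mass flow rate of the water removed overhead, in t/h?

salt entering = 1200×0.529 + 1030×0.069 + 832×0.319 = 971.28 t/h.
All salt reports to S7, so S7 = 971.28/0.531 = 1829.1 t/h.
Total feed = 3062 t/h; overhead = 3062 − 1829.1 = 1232.9 t/h.

1233 t/h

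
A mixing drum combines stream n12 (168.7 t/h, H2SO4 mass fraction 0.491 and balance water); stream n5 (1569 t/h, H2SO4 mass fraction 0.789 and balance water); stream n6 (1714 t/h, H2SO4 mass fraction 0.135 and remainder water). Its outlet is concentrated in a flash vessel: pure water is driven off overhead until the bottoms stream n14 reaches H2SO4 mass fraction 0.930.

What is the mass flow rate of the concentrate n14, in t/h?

1669 t/h

H2SO4 entering = 168.7×0.491 + 1569×0.789 + 1714×0.135 = 1552.2 t/h.
All H2SO4 reports to n14, so n14 = 1552.2/0.930 = 1669 t/h.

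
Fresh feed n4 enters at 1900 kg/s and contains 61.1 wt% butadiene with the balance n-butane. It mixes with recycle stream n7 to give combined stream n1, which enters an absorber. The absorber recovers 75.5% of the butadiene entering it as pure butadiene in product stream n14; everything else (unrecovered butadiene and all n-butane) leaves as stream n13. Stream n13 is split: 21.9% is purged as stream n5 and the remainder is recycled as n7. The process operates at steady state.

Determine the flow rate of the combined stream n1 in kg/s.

4810 kg/s

n-butane enters only via n4 and leaves only via the purge: 1900×0.389 = 0.219×(n-butane in n13), and the absorber passes all n-butane, so n-butane in n1 = n-butane in n13 = 3374.9 kg/s.
butadiene in n1: m_A = 1900×0.611 + (1−0.219)·(1−0.755)·m_A, so m_A = 1160.9/0.8087 = 1435.6 kg/s.
n1 = 1435.6 + 3374.9 = 4810.5 kg/s.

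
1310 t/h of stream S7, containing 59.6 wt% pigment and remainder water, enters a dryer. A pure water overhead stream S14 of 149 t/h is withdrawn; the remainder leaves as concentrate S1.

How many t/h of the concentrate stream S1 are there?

1161 t/h

Concentrate = 1310 − 149 = 1161 t/h.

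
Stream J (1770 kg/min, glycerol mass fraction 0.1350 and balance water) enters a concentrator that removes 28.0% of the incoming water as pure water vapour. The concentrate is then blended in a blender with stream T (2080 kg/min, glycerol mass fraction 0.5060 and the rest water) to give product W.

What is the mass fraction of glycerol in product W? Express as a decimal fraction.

0.3775

Vapour removed = 0.280×0.865×1770 = 428.69 kg/min; concentrate = 1341.3 kg/min.
glycerol reaching the mixer = 238.95 (from concentrate) + 2080×0.506 = 1291.4 kg/min.
Product flow = 1341.3 + 2080 = 3421.3 kg/min; glycerol fraction = 0.3775.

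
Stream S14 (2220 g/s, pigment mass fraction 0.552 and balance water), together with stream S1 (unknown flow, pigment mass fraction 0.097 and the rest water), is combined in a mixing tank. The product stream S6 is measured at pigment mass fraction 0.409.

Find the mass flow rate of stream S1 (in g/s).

Let S1 be the unknown flow. Total out = 2220 + S1.
pigment balance: 1225.4 + 0.097·S1 = 0.409·(2220 + S1)
(0.097 − 0.409)·S1 = 0.409×2220 − 1225.4 = -317.46
S1 = -317.46 / -0.312 = 1017.5 g/s

1018 g/s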